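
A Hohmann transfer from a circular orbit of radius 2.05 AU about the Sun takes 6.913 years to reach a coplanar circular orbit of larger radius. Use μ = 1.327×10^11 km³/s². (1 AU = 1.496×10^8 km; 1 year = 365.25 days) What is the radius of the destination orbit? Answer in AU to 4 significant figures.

In km: r₁ = 2.05 × 1.496×10^8 = 3.0668×10^8 km.
Transfer time t = 6.913 years × 365.25 × 86400 s = 2.181576888×10^8 s, and t = π√(a_t³/μ).
So a_t = (μ t²/π²)^(1/3) = (1.327×10^11 × (2.181576888×10^8)² / π²)^(1/3) = 8.6173×10^8 km.
Since a_t = (r₁ + r₂)/2, r₂ = 2a_t − r₁ = 2×8.6173×10^8 − 3.0668×10^8 = 1.41678×10^9 km.
In AU: r₂ = 1.41678×10^9 / 1.496×10^8 = 9.470 AU.

r₂ = 9.470 AU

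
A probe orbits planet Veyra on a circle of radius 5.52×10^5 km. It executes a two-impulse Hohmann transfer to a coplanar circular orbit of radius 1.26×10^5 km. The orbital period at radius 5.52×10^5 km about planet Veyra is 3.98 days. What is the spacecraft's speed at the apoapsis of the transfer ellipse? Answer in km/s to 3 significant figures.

From Kepler's third law T² = 4π²r³/μ at r = 5.52×10^5 km, T = 3.98 days = 3.98 × 86400 s = 3.43872×10^5 s: μ = 4π²r³/T² = 5.61543×10^7 km³/s².
Transfer-ellipse semi-major axis a_t = (r₁ + r₂)/2 = (5.520×10^5 + 1.260×10^5)/2 = 3.390×10^5 km.
At apoapsis, r = 5.520×10^5 km.
From the vis-viva equation, v = √[μ(2/r − 1/a_t)] = 6.149 km/s.

v = 6.15 km/s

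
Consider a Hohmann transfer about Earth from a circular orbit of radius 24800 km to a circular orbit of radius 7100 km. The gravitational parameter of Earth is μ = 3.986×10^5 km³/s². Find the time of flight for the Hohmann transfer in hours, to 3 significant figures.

Transfer-ellipse semi-major axis a_t = (r₁ + r₂)/2 = (24800 + 7100)/2 = 15950 km.
Transfer time t = π√(a_t³/μ) = π√((15950)³ / 3.986×10^5) = 10020 s.
Converting: 10020 s ÷ 3600 s/hour = 2.78 hours.

t = 2.78 hours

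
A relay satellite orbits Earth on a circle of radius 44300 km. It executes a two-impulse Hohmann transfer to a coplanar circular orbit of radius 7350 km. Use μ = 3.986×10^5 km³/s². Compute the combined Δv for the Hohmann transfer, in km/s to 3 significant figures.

Transfer-ellipse semi-major axis a_t = (r₁ + r₂)/2 = (44300 + 7350)/2 = 25825 km.
Circular speed at r₁: v₁ = √(μ/r₁) = √(3.986×10^5/44300) = 2.9996 km/s.
Transfer-orbit speed at r₁ (vis-viva equation): v_a = √[μ(2/r₁ − 1/a_t)] = 1.6003 km/s.
First burn Δv₁ = |v_a − v₁| = 1.399 km/s.
Circular speed at r₂: v₂ = √(μ/r₂) = 7.364 km/s.
Transfer-orbit speed at r₂: v_p = √[μ(2/r₂ − 1/a_t)] = 9.645 km/s.
Second burn Δv₂ = |v₂ − v_p| = 2.281 km/s.
Total Δv = Δv₁ + Δv₂ = 3.680 km/s.

Δv = 3.68 km/s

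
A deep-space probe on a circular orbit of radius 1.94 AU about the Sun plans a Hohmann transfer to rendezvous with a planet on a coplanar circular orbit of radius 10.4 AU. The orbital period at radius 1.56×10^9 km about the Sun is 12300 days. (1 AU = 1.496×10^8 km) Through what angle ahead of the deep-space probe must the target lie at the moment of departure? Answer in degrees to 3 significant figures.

From Kepler's third law T² = 4π²r³/μ at r = 1.56×10^9 km, T = 12300 days = 12300 × 86400 s = 1.06272×10^9 s: μ = 4π²r³/T² = 1.32708×10^11 km³/s².
In km: r₁ = 1.94 × 1.496×10^8 = 2.90224×10^8 km; r₂ = 10.4 × 1.496×10^8 = 1.55584×10^9 km.
Semi-major axis of the transfer orbit: a_t = (2.90224×10^8 + 1.55584×10^9)/2 = 9.23032×10^8 km.
The half-period of the transfer ellipse is t = π√(a_t³/μ) = 2.41839×10^8 s.
The target's mean motion on its circular orbit is ω₂ = √(μ/r₂³) = 5.93609×10^-9 rad/s.
Angle swept by the target during transfer: ω₂·t = 1.43558 rad = 82.253°.
The deep-space probe traverses 180° on the transfer ellipse, so the target must lead by 180° − 82.253° = 97.7°.

φ = 97.7°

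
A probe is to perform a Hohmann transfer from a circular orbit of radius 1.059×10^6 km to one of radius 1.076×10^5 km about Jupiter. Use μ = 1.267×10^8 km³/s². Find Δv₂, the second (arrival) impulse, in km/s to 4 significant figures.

Semi-major axis of the transfer orbit: a_t = (1.059×10^6 + 1.076×10^5)/2 = 5.833×10^5 km.
Circular speed at r = 1.076×10^5 km: v_c = √(μ/r) = 34.315 km/s.
Vis-viva on the transfer ellipse at r = 1.076×10^5 km gives v_t = √[μ(2/r − 1/a_t)] = 46.236 km/s.
Δv₂ = |v_t − v_c| = |46.236 − 34.315| = 11.92 km/s.

Δv₂ = 11.92 km/s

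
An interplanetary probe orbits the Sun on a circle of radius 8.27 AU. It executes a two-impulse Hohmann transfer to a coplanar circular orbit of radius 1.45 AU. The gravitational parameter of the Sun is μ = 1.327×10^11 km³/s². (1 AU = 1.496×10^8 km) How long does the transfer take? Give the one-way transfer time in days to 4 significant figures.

In km: r₁ = 8.27 × 1.496×10^8 = 1.237192×10^9 km; r₂ = 1.45 × 1.496×10^8 = 2.1692×10^8 km.
The Hohmann ellipse has a_t = (r₁ + r₂)/2 = 7.27056×10^8 km.
Half the transfer-orbit period gives t = π√(a_t³/μ) = 1.691×10^8 s.
Converting: 1.691×10^8 s ÷ 86400 s/day = 1957 days.

t = 1957 days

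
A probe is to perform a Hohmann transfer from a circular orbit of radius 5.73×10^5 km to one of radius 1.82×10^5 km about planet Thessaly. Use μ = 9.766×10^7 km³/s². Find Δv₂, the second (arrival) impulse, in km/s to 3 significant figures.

Δv₂ = 5.37 km/s

Transfer-ellipse semi-major axis a_t = (r₁ + r₂)/2 = (5.730×10^5 + 1.820×10^5)/2 = 3.775×10^5 km.
Circular speed at r = 1.820×10^5 km: v_c = √(μ/r) = 23.164 km/s.
Transfer-orbit speed at the same r (vis-viva, a = a_t): v_t = √[μ(2/r − 1/a_t)] = 28.539 km/s.
Δv₂ = |v_t − v_c| = |28.539 − 23.164| = 5.375 km/s.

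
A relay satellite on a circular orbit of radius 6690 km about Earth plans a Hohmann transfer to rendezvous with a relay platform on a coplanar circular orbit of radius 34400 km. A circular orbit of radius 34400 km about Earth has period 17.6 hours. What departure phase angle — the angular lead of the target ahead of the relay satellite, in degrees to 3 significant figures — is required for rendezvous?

From Kepler's third law T² = 4π²r³/μ at r = 34400 km, T = 17.6 hours = 17.6 × 3600 s = 63360 s: μ = 4π²r³/T² = 4.00318×10^5 km³/s².
Transfer-ellipse semi-major axis a_t = (r₁ + r₂)/2 = (6690 + 34400)/2 = 20545 km.
The half-period of the transfer ellipse is t = π√(a_t³/μ) = 14620 s.
Target angular speed ω₂ = √(μ/r₂³) = 9.917×10^-5 rad/s.
Angle swept by the target during transfer: ω₂·t = 1.450 rad = 83.08°.
Arrival is 180° from departure on the ellipse, so φ = 180° − 83.08° = 96.9°.

φ = 96.9°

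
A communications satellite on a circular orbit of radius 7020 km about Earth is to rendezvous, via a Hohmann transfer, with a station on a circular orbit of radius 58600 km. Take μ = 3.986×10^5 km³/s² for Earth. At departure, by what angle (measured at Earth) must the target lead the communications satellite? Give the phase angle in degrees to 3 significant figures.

φ = 105°

The Hohmann ellipse has a_t = (r₁ + r₂)/2 = 32810 km.
Transfer time t = π√(a_t³/μ) = 29570 s.
Target angular speed ω₂ = √(μ/r₂³) = 4.451×10^-5 rad/s.
Angle swept by the target during transfer: ω₂·t = 1.3162 rad = 75.41°.
The communications satellite traverses 180° on the transfer ellipse, so the target must lead by 180° − 75.41° = 105°.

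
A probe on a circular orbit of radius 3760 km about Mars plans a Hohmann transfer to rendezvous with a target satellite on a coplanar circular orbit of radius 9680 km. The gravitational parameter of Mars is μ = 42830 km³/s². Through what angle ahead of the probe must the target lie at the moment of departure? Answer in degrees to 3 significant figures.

φ = 75.9°

The Hohmann ellipse has a_t = (r₁ + r₂)/2 = 6720 km.
Transfer time t = π√(a_t³/μ) = 8362 s.
Target angular speed ω₂ = √(μ/r₂³) = 2.173×10^-4 rad/s.
Angle swept by the target during transfer: ω₂·t = 1.817 rad = 104.1°.
The probe traverses 180° on the transfer ellipse, so the target must lead by 180° − 104.1° = 75.9°.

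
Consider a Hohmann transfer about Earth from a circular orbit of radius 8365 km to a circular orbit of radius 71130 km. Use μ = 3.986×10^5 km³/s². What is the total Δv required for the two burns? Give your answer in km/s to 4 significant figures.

Δv = 3.613 km/s

Semi-major axis of the transfer orbit: a_t = (8365 + 71130)/2 = 39747.5 km.
Circular speed at r₁: v₁ = √(μ/r₁) = √(3.986×10^5/8365) = 6.9030 km/s.
Transfer-orbit speed at r₁ (v² = μ(2/r − 1/a)): v_p = √[μ(2/r₁ − 1/a_t)] = 9.2344 km/s.
First burn Δv₁ = |v_p − v₁| = 2.3314 km/s.
Circular speed at r₂: v₂ = √(μ/r₂) = 2.36724 km/s.
Transfer-orbit speed at r₂: v_a = √[μ(2/r₂ − 1/a_t)] = 1.08598 km/s.
Second burn Δv₂ = |v₂ − v_a| = 1.2813 km/s.
Δv = Δv₁ + Δv₂ = 2.3314 + 1.2813 = 3.613 km/s.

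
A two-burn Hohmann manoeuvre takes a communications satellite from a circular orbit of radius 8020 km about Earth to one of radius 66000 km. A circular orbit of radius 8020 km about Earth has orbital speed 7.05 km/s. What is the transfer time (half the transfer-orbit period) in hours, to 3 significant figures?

t = 9.84 hours

From the circular-orbit relation v² = μ/r at r = 8020 km: μ = v²r = (7.05)² × 8020 = 3.98614×10^5 km³/s².
The Hohmann ellipse has a_t = (r₁ + r₂)/2 = 37010 km.
Half the transfer-orbit period gives t = π√(a_t³/μ) = 35430 s.
Converting: 35430 s ÷ 3600 s/hour = 9.84 hours.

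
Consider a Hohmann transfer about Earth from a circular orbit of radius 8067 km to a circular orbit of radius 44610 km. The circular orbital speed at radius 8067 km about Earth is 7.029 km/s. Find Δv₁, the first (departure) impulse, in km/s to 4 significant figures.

Δv₁ = 2.119 km/s

From the circular-orbit relation v² = μ/r at r = 8067 km: μ = v²r = (7.029)² × 8067 = 3.98565×10^5 km³/s².
The Hohmann ellipse has a_t = (r₁ + r₂)/2 = 26338.5 km.
Circular speed at r = 8067 km: v_c = √(μ/r) = 7.029 km/s.
Vis-viva on the transfer ellipse at r = 8067 km gives v_t = √[μ(2/r − 1/a_t)] = 9.148 km/s.
Δv₁ = |v_t − v_c| = |9.148 − 7.029| = 2.119 km/s.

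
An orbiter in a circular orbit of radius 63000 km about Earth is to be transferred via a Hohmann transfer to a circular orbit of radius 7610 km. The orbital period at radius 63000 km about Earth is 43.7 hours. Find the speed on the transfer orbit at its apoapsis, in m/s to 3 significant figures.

v = 1170 m/s

From Kepler's third law T² = 4π²r³/μ at r = 63000 km, T = 43.7 hours = 43.7 × 3600 s = 1.5732×10^5 s: μ = 4π²r³/T² = 3.98854×10^5 km³/s².
The Hohmann ellipse has a_t = (r₁ + r₂)/2 = 35305 km.
The apoapsis of the transfer ellipse is at r = 63000 km.
Applying v² = μ(2/r − 1/a_t): v = 1.168 km/s.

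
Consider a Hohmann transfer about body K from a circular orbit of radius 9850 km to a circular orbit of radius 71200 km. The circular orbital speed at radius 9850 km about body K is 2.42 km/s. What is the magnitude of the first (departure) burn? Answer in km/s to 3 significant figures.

From the circular-orbit relation v² = μ/r at r = 9850 km: μ = v²r = (2.42)² × 9850 = 57685.5 km³/s².
The Hohmann ellipse has a_t = (r₁ + r₂)/2 = 40525 km.
On the circular orbit at r = 9850 km, v_c = √(μ/r) = 2.4200 km/s.
Vis-viva on the transfer ellipse at r = 9850 km gives v_t = √[μ(2/r − 1/a_t)] = 3.2077 km/s.
Δv₁ = |v_t − v_c| = |3.2077 − 2.4200| = 0.7877 km/s.

Δv₁ = 0.788 km/s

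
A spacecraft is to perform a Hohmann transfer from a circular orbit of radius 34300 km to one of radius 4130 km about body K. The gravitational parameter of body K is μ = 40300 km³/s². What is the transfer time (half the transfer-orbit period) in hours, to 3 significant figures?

t = 11.6 hours

Transfer-ellipse semi-major axis a_t = (r₁ + r₂)/2 = (34300 + 4130)/2 = 19215 km.
Transfer time t = π√(a_t³/μ) = π√((19215)³ / 40300) = 41680 s.
Converting: 41680 s ÷ 3600 s/hour = 11.6 hours.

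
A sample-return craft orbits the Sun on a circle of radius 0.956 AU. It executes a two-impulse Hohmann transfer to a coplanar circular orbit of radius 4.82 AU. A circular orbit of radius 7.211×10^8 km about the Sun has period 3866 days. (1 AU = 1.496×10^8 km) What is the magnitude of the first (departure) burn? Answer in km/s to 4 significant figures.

From Kepler's third law T² = 4π²r³/μ at r = 7.211×10^8 km, T = 3866 days = 3866 × 86400 s = 3.340224×10^8 s: μ = 4π²r³/T² = 1.32677×10^11 km³/s².
In km: r₁ = 0.956 × 1.496×10^8 = 1.430176×10^8 km; r₂ = 4.82 × 1.496×10^8 = 7.21072×10^8 km.
Semi-major axis of the transfer orbit: a_t = (1.430176×10^8 + 7.21072×10^8)/2 = 4.320448×10^8 km.
On the circular orbit at r = 1.430176×10^8 km, v_c = √(μ/r) = 30.46 km/s.
Transfer-orbit speed at the same r (vis-viva, a = a_t): v_t = √[μ(2/r − 1/a_t)] = 39.35 km/s.
Δv₁ = |v_t − v_c| = |39.35 − 30.46| = 8.890 km/s.

Δv₁ = 8.890 km/s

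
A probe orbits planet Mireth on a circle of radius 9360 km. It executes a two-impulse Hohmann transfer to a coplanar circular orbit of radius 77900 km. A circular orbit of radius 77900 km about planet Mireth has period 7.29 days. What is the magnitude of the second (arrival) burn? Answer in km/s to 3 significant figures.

From Kepler's third law T² = 4π²r³/μ at r = 77900 km, T = 7.29 days = 7.29 × 86400 s = 6.29856×10^5 s: μ = 4π²r³/T² = 47042.4 km³/s².
The Hohmann ellipse has a_t = (r₁ + r₂)/2 = 43630 km.
Circular speed at r = 77900 km: v_c = √(μ/r) = 0.7771 km/s.
Transfer-orbit speed at the same r (vis-viva, a = a_t): v_t = √[μ(2/r − 1/a_t)] = 0.3599 km/s.
Δv₂ = |v_t − v_c| = |0.3599 − 0.7771| = 0.4172 km/s.

Δv₂ = 0.417 km/s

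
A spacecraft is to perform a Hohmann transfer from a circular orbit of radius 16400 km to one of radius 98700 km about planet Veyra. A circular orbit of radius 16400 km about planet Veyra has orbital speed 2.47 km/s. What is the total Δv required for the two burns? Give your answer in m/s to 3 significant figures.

From the circular-orbit relation v² = μ/r at r = 16400 km: μ = v²r = (2.47)² × 16400 = 1.00055×10^5 km³/s².
Transfer-ellipse semi-major axis a_t = (r₁ + r₂)/2 = (16400 + 98700)/2 = 57550 km.
Circular speed at r₁: v₁ = √(μ/r₁) = √(1.00055×10^5/16400) = 2.4700 km/s.
Transfer-orbit speed at r₁ (v² = μ(2/r − 1/a)): v_p = √[μ(2/r₁ − 1/a_t)] = 3.2347 km/s.
First burn Δv₁ = |v_p − v₁| = 0.7647 km/s.
At r₂, v₂ = √(μ/r₂) = 1.00684 km/s.
Transfer-orbit speed at r₂: v_a = √[μ(2/r₂ − 1/a_t)] = 0.537477 km/s.
Second burn Δv₂ = |v₂ − v_a| = 0.4694 km/s.
Total Δv = Δv₁ + Δv₂ = 1.234 km/s.

Δv = 1230 m/s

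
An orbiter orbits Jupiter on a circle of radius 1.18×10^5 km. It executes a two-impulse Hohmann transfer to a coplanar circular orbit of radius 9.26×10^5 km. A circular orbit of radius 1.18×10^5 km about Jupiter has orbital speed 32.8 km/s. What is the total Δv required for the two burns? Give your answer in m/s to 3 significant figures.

From the circular-orbit relation v² = μ/r at r = 1.18×10^5 km: μ = v²r = (32.8)² × 1.18×10^5 = 1.26949×10^8 km³/s².
Transfer-ellipse semi-major axis a_t = (r₁ + r₂)/2 = (1.180×10^5 + 9.260×10^5)/2 = 5.220×10^5 km.
At r₁ the circular-orbit speed is v₁ = √(μ/r₁) = 32.80 km/s.
Transfer-orbit speed at r₁ (v² = μ(2/r − 1/a)): v_p = √[μ(2/r₁ − 1/a_t)] = 43.69 km/s.
First burn Δv₁ = |v_p − v₁| = 10.89 km/s.
At r₂, v₂ = √(μ/r₂) = 11.709 km/s.
Transfer-orbit speed at r₂: v_a = √[μ(2/r₂ − 1/a_t)] = 5.5669 km/s.
Second burn Δv₂ = |v₂ − v_a| = 6.142 km/s.
Δv = Δv₁ + Δv₂ = 10.89 + 6.142 = 17.03 km/s.

Δv = 17000 m/s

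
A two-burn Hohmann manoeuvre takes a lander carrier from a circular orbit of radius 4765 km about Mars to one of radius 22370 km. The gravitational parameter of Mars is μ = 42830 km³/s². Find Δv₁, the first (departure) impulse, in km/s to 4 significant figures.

Transfer-ellipse semi-major axis a_t = (r₁ + r₂)/2 = (4765 + 22370)/2 = 13567.5 km.
On the circular orbit at r = 4765 km, v_c = √(μ/r) = 2.9981 km/s.
Vis-viva on the transfer ellipse at r = 4765 km gives v_t = √[μ(2/r − 1/a_t)] = 3.8497 km/s.
Δv₁ = |v_t − v_c| = |3.8497 − 2.9981| = 0.8516 km/s.

Δv₁ = 0.8516 km/s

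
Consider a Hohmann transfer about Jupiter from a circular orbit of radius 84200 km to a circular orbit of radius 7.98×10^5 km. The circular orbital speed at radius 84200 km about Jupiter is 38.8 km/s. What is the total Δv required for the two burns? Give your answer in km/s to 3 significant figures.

From the circular-orbit relation v² = μ/r at r = 84200 km: μ = v²r = (38.8)² × 84200 = 1.26758×10^8 km³/s².
Transfer-ellipse semi-major axis a_t = (r₁ + r₂)/2 = (84200 + 7.980×10^5)/2 = 4.411×10^5 km.
At r₁ the circular-orbit speed is v₁ = √(μ/r₁) = 38.800 km/s.
On the transfer ellipse at r₁, vis-viva gives v_p = √[μ(2/r₁ − 1/a_t)] = 52.187 km/s.
First burn Δv₁ = |v_p − v₁| = 13.387 km/s.
At r₂, v₂ = √(μ/r₂) = 12.6034 km/s.
Transfer-orbit speed at r₂: v_a = √[μ(2/r₂ − 1/a_t)] = 5.50648 km/s.
Second burn Δv₂ = |v₂ − v_a| = 7.0969 km/s.
Δv = Δv₁ + Δv₂ = 13.387 + 7.0969 = 20.48 km/s.

Δv = 20.5 km/s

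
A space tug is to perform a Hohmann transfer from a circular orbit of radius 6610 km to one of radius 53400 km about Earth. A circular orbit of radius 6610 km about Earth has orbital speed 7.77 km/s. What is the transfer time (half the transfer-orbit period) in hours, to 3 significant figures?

t = 7.18 hours

From the circular-orbit relation v² = μ/r at r = 6610 km: μ = v²r = (7.77)² × 6610 = 3.99065×10^5 km³/s².
Transfer-ellipse semi-major axis a_t = (r₁ + r₂)/2 = (6610 + 53400)/2 = 30005 km.
Half the transfer-orbit period gives t = π√(a_t³/μ) = 25850 s.
Converting: 25850 s ÷ 3600 s/hour = 7.18 hours.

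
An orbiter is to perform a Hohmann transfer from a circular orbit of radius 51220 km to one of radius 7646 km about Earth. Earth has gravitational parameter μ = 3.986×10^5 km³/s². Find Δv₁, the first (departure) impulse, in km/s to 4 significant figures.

Δv₁ = 1.368 km/s

Semi-major axis of the transfer orbit: a_t = (51220 + 7646)/2 = 29433 km.
Circular speed at r = 51220 km: v_c = √(μ/r) = 2.790 km/s.
Transfer-orbit speed at the same r (vis-viva, a = a_t): v_t = √[μ(2/r − 1/a_t)] = 1.422 km/s.
Δv₁ = |v_t − v_c| = |1.422 − 2.790| = 1.368 km/s.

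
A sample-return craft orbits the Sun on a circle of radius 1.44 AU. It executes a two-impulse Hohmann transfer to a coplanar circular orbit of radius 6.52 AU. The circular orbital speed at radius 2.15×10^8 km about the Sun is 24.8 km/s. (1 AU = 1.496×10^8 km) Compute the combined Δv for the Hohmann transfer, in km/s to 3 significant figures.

From the circular-orbit relation v² = μ/r at r = 2.15×10^8 km: μ = v²r = (24.8)² × 2.15×10^8 = 1.32234×10^11 km³/s².
In km: r₁ = 1.44 × 1.496×10^8 = 2.15424×10^8 km; r₂ = 6.52 × 1.496×10^8 = 9.75392×10^8 km.
Transfer-ellipse semi-major axis a_t = (r₁ + r₂)/2 = (2.15424×10^8 + 9.75392×10^8)/2 = 5.95408×10^8 km.
At r₁ the circular-orbit speed is v₁ = √(μ/r₁) = 24.7756 km/s.
Transfer-orbit speed at r₁ (vis-viva): v_p = √[μ(2/r₁ − 1/a_t)] = 31.7107 km/s.
First burn Δv₁ = |v_p − v₁| = 6.9351 km/s.
At r₂, v₂ = √(μ/r₂) = 11.6434 km/s.
Transfer-orbit speed at r₂: v_a = √[μ(2/r₂ − 1/a_t)] = 7.00360 km/s.
Second burn Δv₂ = |v₂ − v_a| = 4.6398 km/s.
Total Δv = Δv₁ + Δv₂ = 11.57 km/s.

Δv = 11.6 km/s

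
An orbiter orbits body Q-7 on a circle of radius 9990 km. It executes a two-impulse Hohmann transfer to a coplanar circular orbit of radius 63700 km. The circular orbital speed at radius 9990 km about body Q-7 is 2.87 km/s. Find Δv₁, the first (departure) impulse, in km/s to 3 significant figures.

From the circular-orbit relation v² = μ/r at r = 9990 km: μ = v²r = (2.87)² × 9990 = 82286.6 km³/s².
The Hohmann ellipse has a_t = (r₁ + r₂)/2 = 36845 km.
On the circular orbit at r = 9990 km, v_c = √(μ/r) = 2.8700 km/s.
Vis-viva on the transfer ellipse at r = 9990 km gives v_t = √[μ(2/r − 1/a_t)] = 3.7737 km/s.
Δv₁ = |v_t − v_c| = |3.7737 − 2.8700| = 0.9037 km/s.

Δv₁ = 0.904 km/s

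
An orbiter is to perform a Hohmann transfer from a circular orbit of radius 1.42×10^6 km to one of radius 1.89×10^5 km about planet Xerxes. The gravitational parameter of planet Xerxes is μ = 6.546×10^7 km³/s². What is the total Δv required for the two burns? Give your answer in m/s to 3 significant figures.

Transfer-ellipse semi-major axis a_t = (r₁ + r₂)/2 = (1.420×10^6 + 1.890×10^5)/2 = 8.045×10^5 km.
At r₁ the circular-orbit speed is v₁ = √(μ/r₁) = 6.7896 km/s.
On the transfer ellipse at r₁, vis-viva gives v_a = √[μ(2/r₁ − 1/a_t)] = 3.2909 km/s.
First burn Δv₁ = |v_a − v₁| = 3.4987 km/s.
At r₂, v₂ = √(μ/r₂) = 18.610460 km/s.
Transfer-orbit speed at r₂: v_p = √[μ(2/r₂ − 1/a_t)] = 24.725111 km/s.
Second burn Δv₂ = |v₂ − v_p| = 6.1147 km/s.
Δv = Δv₁ + Δv₂ = 3.4987 + 6.1147 = 9.613 km/s.

Δv = 9610 m/s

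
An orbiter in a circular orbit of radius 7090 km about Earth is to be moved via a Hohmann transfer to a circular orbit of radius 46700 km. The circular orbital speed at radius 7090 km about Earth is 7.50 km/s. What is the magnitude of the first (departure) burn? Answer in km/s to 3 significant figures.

From the circular-orbit relation v² = μ/r at r = 7090 km: μ = v²r = (7.50)² × 7090 = 3.98812×10^5 km³/s².
Semi-major axis of the transfer orbit: a_t = (7090 + 46700)/2 = 26895 km.
On the circular orbit at r = 7090 km, v_c = √(μ/r) = 7.500 km/s.
Transfer-orbit speed at the same r (vis-viva, a = a_t): v_t = √[μ(2/r − 1/a_t)] = 9.883 km/s.
Δv₁ = |v_t − v_c| = |9.883 − 7.500| = 2.383 km/s.

Δv₁ = 2.38 km/s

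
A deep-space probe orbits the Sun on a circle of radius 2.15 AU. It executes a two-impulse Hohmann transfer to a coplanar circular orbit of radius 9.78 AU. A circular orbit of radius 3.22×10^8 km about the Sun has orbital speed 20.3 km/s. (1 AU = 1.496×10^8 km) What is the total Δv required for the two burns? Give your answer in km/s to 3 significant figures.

From the circular-orbit relation v² = μ/r at r = 3.22×10^8 km: μ = v²r = (20.3)² × 3.22×10^8 = 1.32693×10^11 km³/s².
In km: r₁ = 2.15 × 1.496×10^8 = 3.2164×10^8 km; r₂ = 9.78 × 1.496×10^8 = 1.463088×10^9 km.
Transfer-ellipse semi-major axis a_t = (r₁ + r₂)/2 = (3.2164×10^8 + 1.463088×10^9)/2 = 8.92364×10^8 km.
Circular speed at r₁: v₁ = √(μ/r₁) = √(1.32693×10^11/3.2164×10^8) = 20.3114 km/s.
Transfer-orbit speed at r₁ (v² = μ(2/r − 1/a)): v_p = √[μ(2/r₁ − 1/a_t)] = 26.0078 km/s.
First burn Δv₁ = |v_p − v₁| = 5.696 km/s.
At r₂, v₂ = √(μ/r₂) = 9.523 km/s.
Transfer-orbit speed at r₂: v_a = √[μ(2/r₂ − 1/a_t)] = 5.717 km/s.
Second burn Δv₂ = |v₂ − v_a| = 3.806 km/s.
Δv = Δv₁ + Δv₂ = 5.696 + 3.806 = 9.502 km/s.

Δv = 9.50 km/s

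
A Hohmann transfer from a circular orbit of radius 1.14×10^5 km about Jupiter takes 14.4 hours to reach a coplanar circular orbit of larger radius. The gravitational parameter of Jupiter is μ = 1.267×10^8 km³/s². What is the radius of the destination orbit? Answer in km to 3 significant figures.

Transfer time t = 14.4 hours = 51840 s, and t = π√(a_t³/μ).
So a_t = (μ t²/π²)^(1/3) = (1.267×10^8 × (51840)² / π²)^(1/3) = 3.2554×10^5 km.
Since a_t = (r₁ + r₂)/2, r₂ = 2a_t − r₁ = 2×3.2554×10^5 − 1.140×10^5 = 5.3708×10^5 km.

r₂ = 5.37×10^5 km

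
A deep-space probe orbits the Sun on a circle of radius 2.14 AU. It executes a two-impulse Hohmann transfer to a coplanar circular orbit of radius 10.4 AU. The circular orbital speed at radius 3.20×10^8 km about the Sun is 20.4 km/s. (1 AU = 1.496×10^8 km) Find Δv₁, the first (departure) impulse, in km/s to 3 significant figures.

Δv₁ = 5.87 km/s

From the circular-orbit relation v² = μ/r at r = 3.20×10^8 km: μ = v²r = (20.4)² × 3.20×10^8 = 1.33171×10^11 km³/s².
In km: r₁ = 2.14 × 1.496×10^8 = 3.20144×10^8 km; r₂ = 10.4 × 1.496×10^8 = 1.55584×10^9 km.
Semi-major axis of the transfer orbit: a_t = (3.20144×10^8 + 1.55584×10^9)/2 = 9.37992×10^8 km.
On the circular orbit at r = 3.20144×10^8 km, v_c = √(μ/r) = 20.395 km/s.
Vis-viva on the transfer ellipse at r = 3.20144×10^8 km gives v_t = √[μ(2/r − 1/a_t)] = 26.267 km/s.
Δv₁ = |v_t − v_c| = |26.267 − 20.395| = 5.872 km/s.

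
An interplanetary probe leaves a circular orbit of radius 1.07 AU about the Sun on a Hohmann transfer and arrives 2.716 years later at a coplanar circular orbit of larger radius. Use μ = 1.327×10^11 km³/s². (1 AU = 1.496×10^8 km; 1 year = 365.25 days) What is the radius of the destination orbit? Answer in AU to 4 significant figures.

In km: r₁ = 1.07 × 1.496×10^8 = 1.60072×10^8 km.
Transfer time t = 2.716 years × 365.25 × 86400 s = 8.57104416×10^7 s, and t = π√(a_t³/μ).
So a_t = (μ t²/π²)^(1/3) = (1.327×10^11 × (8.57104416×10^7)² / π²)^(1/3) = 4.6225×10^8 km.
Since a_t = (r₁ + r₂)/2, r₂ = 2a_t − r₁ = 2×4.6225×10^8 − 1.60072×10^8 = 7.64428×10^8 km.
In AU: r₂ = 7.64428×10^8 / 1.496×10^8 = 5.110 AU.

r₂ = 5.110 AU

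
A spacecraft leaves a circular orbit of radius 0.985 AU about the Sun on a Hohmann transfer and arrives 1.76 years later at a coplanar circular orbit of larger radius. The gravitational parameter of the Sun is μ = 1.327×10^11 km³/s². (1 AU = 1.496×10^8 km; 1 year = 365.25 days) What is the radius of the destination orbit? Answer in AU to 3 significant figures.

In km: r₁ = 0.985 × 1.496×10^8 = 1.47356×10^8 km.
Transfer time t = 1.76 years × 365.25 × 86400 s = 5.5541376×10^7 s, and t = π√(a_t³/μ).
So a_t = (μ t²/π²)^(1/3) = (1.327×10^11 × (5.5541376×10^7)² / π²)^(1/3) = 3.4615×10^8 km.
Since a_t = (r₁ + r₂)/2, r₂ = 2a_t − r₁ = 2×3.4615×10^8 − 1.47356×10^8 = 5.44944×10^8 km.
In AU: r₂ = 5.44944×10^8 / 1.496×10^8 = 3.64 AU.

r₂ = 3.64 AU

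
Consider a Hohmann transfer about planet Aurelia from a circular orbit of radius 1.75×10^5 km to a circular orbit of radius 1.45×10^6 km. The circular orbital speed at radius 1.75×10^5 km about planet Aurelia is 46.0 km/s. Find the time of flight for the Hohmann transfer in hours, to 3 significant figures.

From the circular-orbit relation v² = μ/r at r = 1.75×10^5 km: μ = v²r = (46.0)² × 1.75×10^5 = 3.70300×10^8 km³/s².
Transfer-ellipse semi-major axis a_t = (r₁ + r₂)/2 = (1.750×10^5 + 1.450×10^6)/2 = 8.125×10^5 km.
Half the transfer-orbit period gives t = π√(a_t³/μ) = 1.196×10^5 s.
Converting: 1.196×10^5 s ÷ 3600 s/hour = 33.2 hours.

t = 33.2 hours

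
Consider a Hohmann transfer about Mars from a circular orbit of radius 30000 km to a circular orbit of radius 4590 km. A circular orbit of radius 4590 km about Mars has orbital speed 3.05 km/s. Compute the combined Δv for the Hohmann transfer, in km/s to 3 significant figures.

Δv = 1.55 km/s

From the circular-orbit relation v² = μ/r at r = 4590 km: μ = v²r = (3.05)² × 4590 = 42698.5 km³/s².
Semi-major axis of the transfer orbit: a_t = (30000 + 4590)/2 = 17295 km.
At r₁ the circular-orbit speed is v₁ = √(μ/r₁) = 1.193 km/s.
On the transfer ellipse at r₁, vis-viva gives v_a = √[μ(2/r₁ − 1/a_t)] = 0.6146 km/s.
First burn Δv₁ = |v_a − v₁| = 0.5784 km/s.
Circular speed at r₂: v₂ = √(μ/r₂) = 3.050 km/s.
Transfer-orbit speed at r₂: v_p = √[μ(2/r₂ − 1/a_t)] = 4.017 km/s.
Second burn Δv₂ = |v₂ − v_p| = 0.9670 km/s.
Total Δv = Δv₁ + Δv₂ = 1.545 km/s.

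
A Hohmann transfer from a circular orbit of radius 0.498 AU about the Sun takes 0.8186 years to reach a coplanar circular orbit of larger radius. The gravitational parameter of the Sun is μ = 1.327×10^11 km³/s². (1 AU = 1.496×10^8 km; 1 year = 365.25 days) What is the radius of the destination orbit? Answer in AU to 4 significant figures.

In km: r₁ = 0.498 × 1.496×10^8 = 7.45008×10^7 km.
Transfer time t = 0.8186 years × 365.25 × 86400 s = 2.583305136×10^7 s, and t = π√(a_t³/μ).
So a_t = (μ t²/π²)^(1/3) = (1.327×10^11 × (2.583305136×10^7)² / π²)^(1/3) = 2.0780×10^8 km.
Since a_t = (r₁ + r₂)/2, r₂ = 2a_t − r₁ = 2×2.0780×10^8 − 7.45008×10^7 = 3.410992×10^8 km.
In AU: r₂ = 3.410992×10^8 / 1.496×10^8 = 2.280 AU.

r₂ = 2.280 AU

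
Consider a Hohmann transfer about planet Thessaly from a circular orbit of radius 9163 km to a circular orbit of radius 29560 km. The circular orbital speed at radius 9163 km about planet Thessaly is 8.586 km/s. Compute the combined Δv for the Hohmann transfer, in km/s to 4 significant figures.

Δv = 3.515 km/s

From the circular-orbit relation v² = μ/r at r = 9163 km: μ = v²r = (8.586)² × 9163 = 6.75491×10^5 km³/s².
Transfer-ellipse semi-major axis a_t = (r₁ + r₂)/2 = (9163 + 29560)/2 = 19361.5 km.
Circular speed at r₁: v₁ = √(μ/r₁) = √(6.75491×10^5/9163) = 8.5860 km/s.
Transfer-orbit speed at r₁ (vis-viva): v_p = √[μ(2/r₁ − 1/a_t)] = 10.609 km/s.
First burn Δv₁ = |v_p − v₁| = 2.023 km/s.
At r₂, v₂ = √(μ/r₂) = 4.7803 km/s.
Transfer-orbit speed at r₂: v_a = √[μ(2/r₂ − 1/a_t)] = 3.2886 km/s.
Second burn Δv₂ = |v₂ − v_a| = 1.492 km/s.
Total Δv = Δv₁ + Δv₂ = 3.515 km/s.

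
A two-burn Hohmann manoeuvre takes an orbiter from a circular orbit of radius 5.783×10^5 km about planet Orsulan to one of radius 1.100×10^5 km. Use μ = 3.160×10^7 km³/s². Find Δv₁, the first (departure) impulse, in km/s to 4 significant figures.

Δv₁ = 3.213 km/s

Transfer-ellipse semi-major axis a_t = (r₁ + r₂)/2 = (5.783×10^5 + 1.100×10^5)/2 = 3.4415×10^5 km.
On the circular orbit at r = 5.783×10^5 km, v_c = √(μ/r) = 7.392 km/s.
Vis-viva on the transfer ellipse at r = 5.783×10^5 km gives v_t = √[μ(2/r − 1/a_t)] = 4.179 km/s.
Δv₁ = |v_t − v_c| = |4.179 − 7.392| = 3.213 km/s.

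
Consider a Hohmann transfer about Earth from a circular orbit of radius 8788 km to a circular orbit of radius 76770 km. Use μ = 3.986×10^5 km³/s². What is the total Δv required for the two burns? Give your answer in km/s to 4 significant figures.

Semi-major axis of the transfer orbit: a_t = (8788 + 76770)/2 = 42779 km.
Circular speed at r₁: v₁ = √(μ/r₁) = √(3.986×10^5/8788) = 6.735 km/s.
On the transfer ellipse at r₁, vis-viva gives v_p = √[μ(2/r₁ − 1/a_t)] = 9.022 km/s.
First burn Δv₁ = |v_p − v₁| = 2.287 km/s.
At r₂, v₂ = √(μ/r₂) = 2.279 km/s.
Transfer-orbit speed at r₂: v_a = √[μ(2/r₂ − 1/a_t)] = 1.033 km/s.
Second burn Δv₂ = |v₂ − v_a| = 1.246 km/s.
Δv = Δv₁ + Δv₂ = 2.287 + 1.246 = 3.533 km/s.

Δv = 3.533 km/s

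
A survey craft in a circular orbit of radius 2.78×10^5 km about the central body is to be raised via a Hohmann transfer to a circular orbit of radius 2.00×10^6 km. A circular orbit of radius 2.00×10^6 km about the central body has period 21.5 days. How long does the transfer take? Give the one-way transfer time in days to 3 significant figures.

t = 4.62 days

From Kepler's third law T² = 4π²r³/μ at r = 2.00×10^6 km, T = 21.5 days = 21.5 × 86400 s = 1.8576×10^6 s: μ = 4π²r³/T² = 9.15262×10^7 km³/s².
The Hohmann ellipse has a_t = (r₁ + r₂)/2 = 1.139×10^6 km.
Half the transfer-orbit period gives t = π√(a_t³/μ) = 3.992×10^5 s.
Converting: 3.992×10^5 s ÷ 86400 s/day = 4.62 days.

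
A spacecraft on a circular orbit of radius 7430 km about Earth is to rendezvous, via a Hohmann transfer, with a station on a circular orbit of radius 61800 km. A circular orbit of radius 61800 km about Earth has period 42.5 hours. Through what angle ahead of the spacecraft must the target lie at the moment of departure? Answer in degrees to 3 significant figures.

φ = 105°

From Kepler's third law T² = 4π²r³/μ at r = 61800 km, T = 42.5 hours = 42.5 × 3600 s = 1.530×10^5 s: μ = 4π²r³/T² = 3.98054×10^5 km³/s².
Transfer-ellipse semi-major axis a_t = (r₁ + r₂)/2 = (7430 + 61800)/2 = 34615 km.
The half-period of the transfer ellipse is t = π√(a_t³/μ) = 32068 s.
Target angular speed ω₂ = √(μ/r₂³) = 4.1067×10^-5 rad/s.
Angle swept by the target during transfer: ω₂·t = 1.3169 rad = 75.45°.
The spacecraft traverses 180° on the transfer ellipse, so the target must lead by 180° − 75.45° = 105°.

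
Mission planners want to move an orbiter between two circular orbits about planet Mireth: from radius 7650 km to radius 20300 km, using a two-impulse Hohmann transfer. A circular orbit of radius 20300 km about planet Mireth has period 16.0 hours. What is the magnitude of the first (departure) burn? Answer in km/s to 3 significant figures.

Δv₁ = 0.740 km/s

From Kepler's third law T² = 4π²r³/μ at r = 20300 km, T = 16.0 hours = 16.0 × 3600 s = 57600 s: μ = 4π²r³/T² = 99541.2 km³/s².
Transfer-ellipse semi-major axis a_t = (r₁ + r₂)/2 = (7650 + 20300)/2 = 13975 km.
Circular speed at r = 7650 km: v_c = √(μ/r) = 3.6072 km/s.
Vis-viva on the transfer ellipse at r = 7650 km gives v_t = √[μ(2/r − 1/a_t)] = 4.3475 km/s.
Δv₁ = |v_t − v_c| = |4.3475 − 3.6072| = 0.7403 km/s.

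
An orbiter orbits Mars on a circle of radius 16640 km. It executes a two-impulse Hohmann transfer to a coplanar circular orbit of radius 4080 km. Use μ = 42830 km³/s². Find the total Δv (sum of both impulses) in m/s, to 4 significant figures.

Semi-major axis of the transfer orbit: a_t = (16640 + 4080)/2 = 10360 km.
At r₁ the circular-orbit speed is v₁ = √(μ/r₁) = 1.6043 km/s.
On the transfer ellipse at r₁, vis-viva gives v_a = √[μ(2/r₁ − 1/a_t)] = 1.0068 km/s.
First burn Δv₁ = |v_a − v₁| = 0.5975 km/s.
At r₂, v₂ = √(μ/r₂) = 3.2400 km/s.
Transfer-orbit speed at r₂: v_p = √[μ(2/r₂ − 1/a_t)] = 4.1062 km/s.
Second burn Δv₂ = |v₂ − v_p| = 0.8662 km/s.
Total Δv = Δv₁ + Δv₂ = 1.464 km/s.

Δv = 1464 m/s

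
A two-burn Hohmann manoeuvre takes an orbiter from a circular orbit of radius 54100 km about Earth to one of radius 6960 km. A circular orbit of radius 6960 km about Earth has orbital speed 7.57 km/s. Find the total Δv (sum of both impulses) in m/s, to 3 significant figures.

From the circular-orbit relation v² = μ/r at r = 6960 km: μ = v²r = (7.57)² × 6960 = 3.98842×10^5 km³/s².
Semi-major axis of the transfer orbit: a_t = (54100 + 6960)/2 = 30530 km.
At r₁ the circular-orbit speed is v₁ = √(μ/r₁) = 2.715 km/s.
On the transfer ellipse at r₁, vis-viva equation gives v_a = √[μ(2/r₁ − 1/a_t)] = 1.296 km/s.
First burn Δv₁ = |v_a − v₁| = 1.419 km/s.
At r₂, v₂ = √(μ/r₂) = 7.5700 km/s.
Transfer-orbit speed at r₂: v_p = √[μ(2/r₂ − 1/a_t)] = 10.077 km/s.
Second burn Δv₂ = |v₂ − v_p| = 2.507 km/s.
Total Δv = Δv₁ + Δv₂ = 3.926 km/s.

Δv = 3930 m/s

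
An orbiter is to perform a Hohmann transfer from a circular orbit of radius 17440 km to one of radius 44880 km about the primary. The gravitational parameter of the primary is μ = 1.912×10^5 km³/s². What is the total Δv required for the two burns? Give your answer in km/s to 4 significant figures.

The Hohmann ellipse has a_t = (r₁ + r₂)/2 = 31160 km.
At r₁ the circular-orbit speed is v₁ = √(μ/r₁) = 3.31109 km/s.
On the transfer ellipse at r₁, v² = μ(2/r − 1/a) gives v_p = √[μ(2/r₁ − 1/a_t)] = 3.97373 km/s.
First burn Δv₁ = |v_p − v₁| = 0.66264 km/s.
At r₂, v₂ = √(μ/r₂) = 2.06404 km/s.
Transfer-orbit speed at r₂: v_a = √[μ(2/r₂ − 1/a_t)] = 1.54416 km/s.
Second burn Δv₂ = |v₂ − v_a| = 0.51988 km/s.
Total Δv = Δv₁ + Δv₂ = 1.183 km/s.

Δv = 1.183 km/s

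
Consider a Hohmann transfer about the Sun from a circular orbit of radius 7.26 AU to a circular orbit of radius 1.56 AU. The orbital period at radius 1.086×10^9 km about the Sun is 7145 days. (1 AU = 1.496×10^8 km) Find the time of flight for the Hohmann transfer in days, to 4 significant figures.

From Kepler's third law T² = 4π²r³/μ at r = 1.086×10^9 km, T = 7145 days = 7145 × 86400 s = 6.17328×10^8 s: μ = 4π²r³/T² = 1.32684×10^11 km³/s².
In km: r₁ = 7.26 × 1.496×10^8 = 1.086096×10^9 km; r₂ = 1.56 × 1.496×10^8 = 2.33376×10^8 km.
The Hohmann ellipse has a_t = (r₁ + r₂)/2 = 6.59736×10^8 km.
Half the transfer-orbit period gives t = π√(a_t³/μ) = 1.4615×10^8 s.
Converting: 1.4615×10^8 s ÷ 86400 s/day = 1692 days.

t = 1692 days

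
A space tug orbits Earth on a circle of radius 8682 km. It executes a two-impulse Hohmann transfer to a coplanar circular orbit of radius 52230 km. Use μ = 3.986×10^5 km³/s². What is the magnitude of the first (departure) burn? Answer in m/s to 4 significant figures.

Δv₁ = 2097 m/s

The Hohmann ellipse has a_t = (r₁ + r₂)/2 = 30456 km.
On the circular orbit at r = 8682 km, v_c = √(μ/r) = 6.776 km/s.
Transfer-orbit speed at the same r (vis-viva, a = a_t): v_t = √[μ(2/r − 1/a_t)] = 8.873 km/s.
Δv₁ = |v_t − v_c| = |8.873 − 6.776| = 2.097 km/s.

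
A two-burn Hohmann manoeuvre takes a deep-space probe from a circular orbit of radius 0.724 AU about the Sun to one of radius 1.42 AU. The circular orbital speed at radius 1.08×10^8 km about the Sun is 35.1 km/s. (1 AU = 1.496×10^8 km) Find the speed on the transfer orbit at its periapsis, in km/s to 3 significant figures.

From the circular-orbit relation v² = μ/r at r = 1.08×10^8 km: μ = v²r = (35.1)² × 1.08×10^8 = 1.33057×10^11 km³/s².
In km: r₁ = 0.724 × 1.496×10^8 = 1.083104×10^8 km; r₂ = 1.42 × 1.496×10^8 = 2.12432×10^8 km.
The Hohmann ellipse has a_t = (r₁ + r₂)/2 = 1.603712×10^8 km.
The periapsis of the transfer ellipse is at r = 1.083104×10^8 km.
Vis-viva: v = √[μ(2/r − 1/a_t)] = √[1.33057×10^11 × (2/1.083104×10^8 − 1/1.603712×10^8)] = 40.34 km/s.

v = 40.3 km/s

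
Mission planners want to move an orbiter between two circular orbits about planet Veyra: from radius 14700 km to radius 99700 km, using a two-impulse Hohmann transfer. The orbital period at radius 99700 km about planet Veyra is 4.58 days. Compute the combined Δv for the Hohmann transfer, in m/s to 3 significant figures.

Δv = 2100 m/s

From Kepler's third law T² = 4π²r³/μ at r = 99700 km, T = 4.58 days = 4.58 × 86400 s = 3.95712×10^5 s: μ = 4π²r³/T² = 2.49854×10^5 km³/s².
Transfer-ellipse semi-major axis a_t = (r₁ + r₂)/2 = (14700 + 99700)/2 = 57200 km.
Circular speed at r₁: v₁ = √(μ/r₁) = √(2.49854×10^5/14700) = 4.1227 km/s.
Transfer-orbit speed at r₁ (v² = μ(2/r − 1/a)): v_p = √[μ(2/r₁ − 1/a_t)] = 5.4429 km/s.
First burn Δv₁ = |v_p − v₁| = 1.3202 km/s.
Circular speed at r₂: v₂ = √(μ/r₂) = 1.58305 km/s.
Transfer-orbit speed at r₂: v_a = √[μ(2/r₂ − 1/a_t)] = 0.802521 km/s.
Second burn Δv₂ = |v₂ − v_a| = 0.78053 km/s.
Δv = Δv₁ + Δv₂ = 1.3202 + 0.78053 = 2.101 km/s.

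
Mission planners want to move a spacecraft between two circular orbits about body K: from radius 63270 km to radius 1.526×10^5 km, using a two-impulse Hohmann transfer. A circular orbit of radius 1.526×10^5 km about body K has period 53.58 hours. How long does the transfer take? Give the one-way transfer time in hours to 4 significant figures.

t = 15.94 hours

From Kepler's third law T² = 4π²r³/μ at r = 1.526×10^5 km, T = 53.58 hours = 53.58 × 3600 s = 1.92888×10^5 s: μ = 4π²r³/T² = 3.77062×10^6 km³/s².
Semi-major axis of the transfer orbit: a_t = (63270 + 1.526×10^5)/2 = 1.07935×10^5 km.
Half the transfer-orbit period gives t = π√(a_t³/μ) = 57370 s.
Converting: 57370 s ÷ 3600 s/hour = 15.94 hours.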